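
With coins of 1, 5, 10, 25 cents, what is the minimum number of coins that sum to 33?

Greedy: take as many of the largest coin as possible, then repeat with the remainder.
33 = 1×25 + 1×5 + 3×1
Total coins = 1 + 1 + 3 = 5

5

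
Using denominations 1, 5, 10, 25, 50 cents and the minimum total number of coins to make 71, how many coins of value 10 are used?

Use the largest denomination that fits, subtract, and repeat.
71 = 1×50 + 2×10 + 1×1
Count of 10: 2

2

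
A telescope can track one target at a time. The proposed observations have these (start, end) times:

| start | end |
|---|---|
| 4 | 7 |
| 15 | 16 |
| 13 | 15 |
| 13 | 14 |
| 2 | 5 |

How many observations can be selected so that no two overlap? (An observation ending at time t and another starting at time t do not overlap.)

Sort by end time and greedily take each interval whose start is ≥ the last chosen end.
Sorted by end: (2,5)  (4,7)  (13,14)  (13,15)  (15,16)
take (2,5); take (13,14); skip (13,15); take (15,16).
Selected 3 observations.

3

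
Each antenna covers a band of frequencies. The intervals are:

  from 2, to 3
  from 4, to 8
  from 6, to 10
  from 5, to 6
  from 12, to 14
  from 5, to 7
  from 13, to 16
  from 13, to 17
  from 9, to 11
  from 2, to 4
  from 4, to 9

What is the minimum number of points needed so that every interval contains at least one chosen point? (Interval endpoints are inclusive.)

Process intervals by earliest right end; each time one isn't hit yet, stab at its right endpoint.
Sorted: [2,3] [2,4] [5,6] [5,7] [4,8] [4,9] [6,10] [9,11] [12,14] [13,16] [13,17]
{[2,3],[2,4]} hit by 3; {[5,6],[5,7],[4,8],[4,9],[6,10]} hit by 6; {[9,11]} hit by 11; {[12,14],[13,16],[13,17]} hit by 14.
Points: 3, 6, 11, 14 (4 total).

4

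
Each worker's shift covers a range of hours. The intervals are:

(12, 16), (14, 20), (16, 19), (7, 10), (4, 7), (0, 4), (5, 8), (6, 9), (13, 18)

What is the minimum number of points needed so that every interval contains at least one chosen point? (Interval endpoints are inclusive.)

3

Sorted: [0,4] [4,7] [5,8] [6,9] [7,10] [12,16] [13,18] [16,19] [14,20]
{[0,4],[4,7]} hit by 4; {[5,8],[6,9],[7,10]} hit by 8; {[12,16],[13,18],[16,19],[14,20]} hit by 16.
Points: 4, 8, 16 (3 total).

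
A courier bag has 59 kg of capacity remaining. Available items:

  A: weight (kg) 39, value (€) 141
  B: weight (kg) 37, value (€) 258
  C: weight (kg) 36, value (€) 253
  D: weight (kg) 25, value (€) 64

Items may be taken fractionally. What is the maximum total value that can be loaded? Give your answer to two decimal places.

Sort by value per unit weight and fill in that order.
Order: C (253/36=7.03) > B (258/37=6.97) > A (141/39=3.62) > D (64/25=2.56)
Fill: take C (36 @ 253) → take 23/37 of B → 160.38; 59/59 used.
Total value = 413.38

413.38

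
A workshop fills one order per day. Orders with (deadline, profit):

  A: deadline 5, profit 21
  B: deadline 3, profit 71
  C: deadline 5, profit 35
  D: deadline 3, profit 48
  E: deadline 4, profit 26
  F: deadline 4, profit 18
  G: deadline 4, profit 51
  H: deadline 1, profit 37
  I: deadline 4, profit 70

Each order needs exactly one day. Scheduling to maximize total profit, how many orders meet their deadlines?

5

Profit order: B=71 I=70 G=51 D=48 H=37 C=35 E=26 A=21 F=18
Assign: B→slot 3, I→slot 4, G→slot 2, D→slot 1, H skipped, C→slot 5, E skipped, A skipped, F skipped.
Slots: [1:D] [2:G] [3:B] [4:I] [5:C]
5 of 9 scheduled.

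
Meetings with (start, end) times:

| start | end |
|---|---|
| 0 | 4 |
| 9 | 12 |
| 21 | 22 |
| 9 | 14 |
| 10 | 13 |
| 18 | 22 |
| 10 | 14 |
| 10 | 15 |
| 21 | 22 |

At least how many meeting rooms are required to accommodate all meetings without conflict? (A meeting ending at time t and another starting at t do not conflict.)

The answer is the maximum number of intervals overlapping at any instant.
starts: [0, 9, 9, 10, 10, 10, 18, 21, 21]
ends:   [4, 12, 13, 14, 14, 15, 22, 22, 22]
s0→1 e4→0 s9→1 s9→2 s10→3 s10→4 s10→5  — peak 5.

5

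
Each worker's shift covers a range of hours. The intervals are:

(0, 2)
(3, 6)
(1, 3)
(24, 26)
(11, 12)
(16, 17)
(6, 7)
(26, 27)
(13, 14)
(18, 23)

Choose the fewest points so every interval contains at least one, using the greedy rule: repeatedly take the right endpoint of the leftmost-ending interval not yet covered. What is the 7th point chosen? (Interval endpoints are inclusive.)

Sort by right endpoint; whenever an interval is uncovered, place a point at its right end.
By right end: [0,2]  [1,3]  [3,6]  [6,7]  [11,12]  [13,14]  [16,17]  [18,23]  [24,26]  [26,27]
[0,2] uncovered → point at 2; [3,6] uncovered → point at 6; [11,12] uncovered → point at 12; [13,14] uncovered → point at 14; [16,17] uncovered → point at 17; [18,23] uncovered → point at 23; [24,26] uncovered → point at 26.
Points: 2, 6, 12, 14, 17, 23, 26 (7 total).

26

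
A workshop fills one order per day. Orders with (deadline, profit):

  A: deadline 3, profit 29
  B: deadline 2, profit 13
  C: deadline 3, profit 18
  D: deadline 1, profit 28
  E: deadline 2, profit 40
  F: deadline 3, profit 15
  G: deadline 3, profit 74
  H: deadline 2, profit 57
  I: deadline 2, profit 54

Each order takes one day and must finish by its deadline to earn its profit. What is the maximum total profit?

185

Take jobs in profit order; each goes to the latest open slot no later than its deadline.
By profit: G(d3,74), H(d2,57), I(d2,54), E(d2,40), A(d3,29), D(d1,28), C(d3,18), F(d3,15), B(d2,13)
G→slot 3; H→slot 2; I→slot 1; E skipped; A skipped; D skipped; C skipped; F skipped; B skipped.
Profit = 54 + 57 + 74 = 185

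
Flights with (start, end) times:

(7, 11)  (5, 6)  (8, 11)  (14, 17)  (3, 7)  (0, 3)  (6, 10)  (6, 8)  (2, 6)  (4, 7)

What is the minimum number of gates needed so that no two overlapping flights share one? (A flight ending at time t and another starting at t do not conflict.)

starts: [0, 2, 3, 4, 5, 6, 6, 7, 8, 14]
ends:   [3, 6, 6, 7, 7, 8, 10, 11, 11, 17]
s0→1 s2→2 e3→1 s3→2 s4→3 s5→4  — peak 4.

4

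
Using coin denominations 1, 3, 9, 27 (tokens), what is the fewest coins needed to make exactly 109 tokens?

5

109 − 4×27→1 − 1×1→0
Total coins = 4 + 1 = 5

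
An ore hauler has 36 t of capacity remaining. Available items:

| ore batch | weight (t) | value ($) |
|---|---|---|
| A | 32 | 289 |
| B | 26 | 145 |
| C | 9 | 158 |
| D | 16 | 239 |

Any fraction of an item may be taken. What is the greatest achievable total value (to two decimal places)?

496.34

Order: C (158/9=17.56) > D (239/16=14.94) > A (289/32=9.03) > B (145/26=5.58)
Fill: take C (9 @ 158) → take D (16 @ 239) → take 11/32 of A → 99.34; 36/36 used.
Total value = 496.34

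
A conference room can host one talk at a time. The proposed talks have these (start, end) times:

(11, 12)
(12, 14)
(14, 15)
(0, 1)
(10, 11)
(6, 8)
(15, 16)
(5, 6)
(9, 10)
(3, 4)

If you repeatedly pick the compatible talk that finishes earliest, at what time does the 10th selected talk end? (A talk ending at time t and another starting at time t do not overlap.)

16

Sorted by end: (0,1)  (3,4)  (5,6)  (6,8)  (9,10)  (10,11)  (11,12)  (12,14)  (14,15)  (15,16)
take (0,1); take (3,4); take (5,6); take (6,8); take (9,10); take (10,11); take (11,12); take (12,14); take (14,15); take (15,16).
Selected: (0,1) (3,4) (5,6) (6,8) (9,10) (10,11) (11,12) (12,14) (14,15) (15,16)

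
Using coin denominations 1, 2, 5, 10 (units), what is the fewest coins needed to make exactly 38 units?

38 − 3×10→8 − 1×5→3 − 1×2→1 − 1×1→0
Total coins = 3 + 1 + 1 + 1 = 6

6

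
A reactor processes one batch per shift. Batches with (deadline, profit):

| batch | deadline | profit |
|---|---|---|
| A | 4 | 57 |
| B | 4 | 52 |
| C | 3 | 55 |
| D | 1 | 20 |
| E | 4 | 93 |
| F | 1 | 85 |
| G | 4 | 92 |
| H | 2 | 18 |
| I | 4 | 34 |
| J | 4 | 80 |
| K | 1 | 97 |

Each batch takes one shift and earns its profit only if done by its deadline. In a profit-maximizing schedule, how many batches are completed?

Profit order: K=97 E=93 G=92 F=85 J=80 A=57 C=55 B=52 I=34 D=20 H=18
Assign: K→slot 1, E→slot 4, G→slot 3, F skipped, J→slot 2, A skipped, C skipped, B skipped, I skipped, D skipped, H skipped.
Slots: [1:K] [2:J] [3:G] [4:E]
4 of 11 scheduled.

4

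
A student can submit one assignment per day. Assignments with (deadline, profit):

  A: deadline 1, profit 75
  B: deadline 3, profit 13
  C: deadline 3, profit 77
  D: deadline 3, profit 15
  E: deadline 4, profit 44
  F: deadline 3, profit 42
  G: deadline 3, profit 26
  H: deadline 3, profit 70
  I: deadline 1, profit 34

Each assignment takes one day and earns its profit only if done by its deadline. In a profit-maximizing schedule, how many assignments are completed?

4

Sort by profit descending; place each in the latest free slot ≤ its deadline.
Profit order: C=77 A=75 H=70 E=44 F=42 I=34 G=26 D=15 B=13
Assign: C→slot 3, A→slot 1, H→slot 2, E→slot 4, F skipped, I skipped, G skipped, D skipped, B skipped.
Slots: [1:A] [2:H] [3:C] [4:E]
4 of 9 scheduled.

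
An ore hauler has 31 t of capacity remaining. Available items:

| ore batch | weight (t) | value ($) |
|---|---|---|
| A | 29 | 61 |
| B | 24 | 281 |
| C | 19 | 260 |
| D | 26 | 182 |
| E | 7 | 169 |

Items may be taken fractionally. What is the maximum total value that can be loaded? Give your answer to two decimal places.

Sort by value per unit weight and fill in that order.
Ratios (sorted): E 24.14, C 13.68, B 11.71, D 7.00, A 2.10
take E (7 @ 169); take C (19 @ 260); take 5/24 of B → 58.54. Capacity used 31/31.
Total value = 487.54

487.54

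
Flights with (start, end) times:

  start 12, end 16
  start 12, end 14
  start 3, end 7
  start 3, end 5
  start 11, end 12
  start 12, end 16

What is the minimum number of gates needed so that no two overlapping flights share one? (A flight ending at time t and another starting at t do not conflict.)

Count concurrent intervals with a sweep; the peak is the room count.
Events (time:±→running): 3:+→1 3:+→2 5:-→1 7:-→0 11:+→1 12:-→0 12:+→1 12:+→2 12:+→3 … peak 3.

3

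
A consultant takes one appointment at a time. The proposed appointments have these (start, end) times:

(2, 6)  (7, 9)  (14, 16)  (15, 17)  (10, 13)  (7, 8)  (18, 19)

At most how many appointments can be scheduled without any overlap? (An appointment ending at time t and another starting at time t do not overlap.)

Order by finish time; keep every interval that doesn't clash with the previous kept one.
Sorted by end: (2,6)  (7,8)  (7,9)  (10,13)  (14,16)  (15,17)  (18,19)
take (2,6); take (7,8); take (10,13); take (14,16); take (18,19).
Selected 5 appointments.

5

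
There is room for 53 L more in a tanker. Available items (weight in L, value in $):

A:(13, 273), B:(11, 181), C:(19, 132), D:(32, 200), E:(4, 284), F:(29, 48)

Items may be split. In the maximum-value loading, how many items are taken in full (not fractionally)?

4

Ratios (sorted): E 71.00, A 21.00, B 16.45, C 6.95, D 6.25, F 1.66
take E (4 @ 284); take A (13 @ 273); take B (11 @ 181); take C (19 @ 132); take 6/32 of D → 37.50. Capacity used 53/53.
4 item(s) taken whole; one partial (take 6/32 of D).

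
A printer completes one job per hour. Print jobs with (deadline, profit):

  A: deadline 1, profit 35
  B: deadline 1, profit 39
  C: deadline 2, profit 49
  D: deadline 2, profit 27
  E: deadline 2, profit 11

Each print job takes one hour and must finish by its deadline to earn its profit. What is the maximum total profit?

Take jobs in profit order; each goes to the latest open slot no later than its deadline.
By profit: C(d2,49), B(d1,39), A(d1,35), D(d2,27), E(d2,11)
C→slot 2; B→slot 1; A skipped; D skipped; E skipped.
Profit = 39 + 49 = 88

88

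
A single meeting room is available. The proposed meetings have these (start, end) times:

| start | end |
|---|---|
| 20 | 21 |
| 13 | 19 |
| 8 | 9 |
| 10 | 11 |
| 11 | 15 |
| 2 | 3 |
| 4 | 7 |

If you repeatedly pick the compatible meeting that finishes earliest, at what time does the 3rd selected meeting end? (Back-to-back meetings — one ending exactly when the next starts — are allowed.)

9

Greedy by earliest finish: after sorting by end time, pick each interval compatible with the last pick.
By end time: (2,3), (4,7), (8,9), (10,11), (11,15), (13,19), (20,21).
Pick (2,3); next start ≥ 3 → (4,7); next start ≥ 7 → (8,9); next start ≥ 9 → (10,11); next start ≥ 11 → (11,15); next start ≥ 15 → (20,21).
Selected: (2,3) (4,7) (8,9) (10,11) (11,15) (20,21)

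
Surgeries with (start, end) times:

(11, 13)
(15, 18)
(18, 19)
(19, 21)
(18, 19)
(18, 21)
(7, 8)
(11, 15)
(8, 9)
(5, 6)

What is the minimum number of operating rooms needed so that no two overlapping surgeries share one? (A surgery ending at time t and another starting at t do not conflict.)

Count concurrent intervals with a sweep; the peak is the room count.
Events (time:±→running): 5:+→1 6:-→0 7:+→1 8:-→0 8:+→1 9:-→0 11:+→1 11:+→2 13:-→1 15:-→0 15:+→1 18:-→0 18:+→1 18:+→2 18:+→3 … peak 3.

3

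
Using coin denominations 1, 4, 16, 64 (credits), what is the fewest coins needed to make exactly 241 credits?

7

241 = 3×64 + 3×16 + 1×1
Total coins = 3 + 3 + 1 = 7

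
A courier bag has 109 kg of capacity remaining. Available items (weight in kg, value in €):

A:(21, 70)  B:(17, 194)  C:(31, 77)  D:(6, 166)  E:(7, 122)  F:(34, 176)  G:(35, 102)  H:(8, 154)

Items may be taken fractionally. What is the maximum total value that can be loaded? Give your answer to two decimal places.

928.63

Sort by value per unit weight and fill in that order.
Order: D (166/6=27.67) > H (154/8=19.25) > E (122/7=17.43) > B (194/17=11.41) > F (176/34=5.18) > A (70/21=3.33) > G (102/35=2.91) > C (77/31=2.48)
Fill: take D (6 @ 166) → take H (8 @ 154) → take E (7 @ 122) → take B (17 @ 194) → take F (34 @ 176) → take A (21 @ 70) → take 16/35 of G → 46.63; 109/109 used.
Total value = 928.63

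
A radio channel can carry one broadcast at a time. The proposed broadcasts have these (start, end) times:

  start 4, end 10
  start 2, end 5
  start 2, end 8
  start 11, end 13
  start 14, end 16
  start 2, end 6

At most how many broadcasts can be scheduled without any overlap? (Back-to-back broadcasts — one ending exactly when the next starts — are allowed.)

3

Order by finish time; keep every interval that doesn't clash with the previous kept one.
Sorted by end: (2,5)  (2,6)  (2,8)  (4,10)  (11,13)  (14,16)
take (2,5); skip (4,10); take (11,13); take (14,16).
Selected 3 broadcasts.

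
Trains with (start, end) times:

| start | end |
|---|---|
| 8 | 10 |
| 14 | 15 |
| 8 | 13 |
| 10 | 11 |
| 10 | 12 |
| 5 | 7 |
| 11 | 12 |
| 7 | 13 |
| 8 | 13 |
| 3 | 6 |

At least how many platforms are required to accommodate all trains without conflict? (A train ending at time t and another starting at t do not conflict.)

5

The answer is the maximum number of intervals overlapping at any instant.
starts: [3, 5, 7, 8, 8, 8, 10, 10, 11, 14]
ends:   [6, 7, 10, 11, 12, 12, 13, 13, 13, 15]
s3→1 s5→2 e6→1 e7→0 s7→1 s8→2 s8→3 s8→4 e10→3 s10→4 s10→5  — peak 5.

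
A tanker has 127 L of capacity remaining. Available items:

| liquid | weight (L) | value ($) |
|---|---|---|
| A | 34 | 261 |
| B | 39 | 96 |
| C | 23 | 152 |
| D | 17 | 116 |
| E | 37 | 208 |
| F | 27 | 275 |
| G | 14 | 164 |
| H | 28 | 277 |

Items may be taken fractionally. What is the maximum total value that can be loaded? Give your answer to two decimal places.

Greedy by value/weight ratio, highest first.
Ratios (sorted): G 11.71, F 10.19, H 9.89, A 7.68, D 6.82, C 6.61, E 5.62, B 2.46
take G (14 @ 164); take F (27 @ 275); take H (28 @ 277); take A (34 @ 261); take D (17 @ 116); take 7/23 of C → 46.26. Capacity used 127/127.
Total value = 1139.26

1139.26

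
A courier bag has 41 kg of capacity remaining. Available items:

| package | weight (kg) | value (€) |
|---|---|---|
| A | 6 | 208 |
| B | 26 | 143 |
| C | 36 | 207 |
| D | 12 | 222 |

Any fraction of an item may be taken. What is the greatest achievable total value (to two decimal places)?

562.25

Order: A (208/6=34.67) > D (222/12=18.50) > C (207/36=5.75) > B (143/26=5.50)
Fill: take A (6 @ 208) → take D (12 @ 222) → take 23/36 of C → 132.25; 41/41 used.
Total value = 562.25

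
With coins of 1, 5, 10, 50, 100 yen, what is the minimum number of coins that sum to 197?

9

Use the largest denomination that fits, subtract, and repeat.
197 − 1×100→97 − 1×50→47 − 4×10→7 − 1×5→2 − 2×1→0
Total coins = 1 + 1 + 4 + 1 + 2 = 9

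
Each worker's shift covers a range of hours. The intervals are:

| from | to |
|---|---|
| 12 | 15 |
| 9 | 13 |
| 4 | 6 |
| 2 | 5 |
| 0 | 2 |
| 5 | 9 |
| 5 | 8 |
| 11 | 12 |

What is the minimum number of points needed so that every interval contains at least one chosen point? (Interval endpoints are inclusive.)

3

Process intervals by earliest right end; each time one isn't hit yet, stab at its right endpoint.
By right end: [0,2]  [2,5]  [4,6]  [5,8]  [5,9]  [11,12]  [9,13]  [12,15]
[0,2] uncovered → point at 2; [4,6] uncovered → point at 6; [11,12] uncovered → point at 12.
Points: 2, 6, 12 (3 total).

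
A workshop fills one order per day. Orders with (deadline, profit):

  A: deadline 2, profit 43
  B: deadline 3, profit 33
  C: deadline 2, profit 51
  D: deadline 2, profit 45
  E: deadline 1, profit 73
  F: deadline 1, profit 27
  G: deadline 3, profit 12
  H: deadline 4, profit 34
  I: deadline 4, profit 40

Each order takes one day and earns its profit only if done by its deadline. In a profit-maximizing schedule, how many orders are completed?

4

Take jobs in profit order; each goes to the latest open slot no later than its deadline.
Profit order: E=73 C=51 D=45 A=43 I=40 H=34 B=33 F=27 G=12
Assign: E→slot 1, C→slot 2, D skipped, A skipped, I→slot 4, H→slot 3, B skipped, F skipped, G skipped.
Slots: [1:E] [2:C] [3:H] [4:I]
4 of 9 scheduled.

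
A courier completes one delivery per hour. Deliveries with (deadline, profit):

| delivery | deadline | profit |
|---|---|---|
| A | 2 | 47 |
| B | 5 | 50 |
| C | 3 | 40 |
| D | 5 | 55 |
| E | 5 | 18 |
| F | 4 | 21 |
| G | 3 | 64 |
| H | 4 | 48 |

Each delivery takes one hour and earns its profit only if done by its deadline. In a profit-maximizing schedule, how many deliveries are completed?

Take jobs in profit order; each goes to the latest open slot no later than its deadline.
By profit: G(d3,64), D(d5,55), B(d5,50), H(d4,48), A(d2,47), C(d3,40), F(d4,21), E(d5,18)
G→slot 3; D→slot 5; B→slot 4; H→slot 2; A→slot 1; C skipped; F skipped; E skipped.
5 of 8 scheduled.

5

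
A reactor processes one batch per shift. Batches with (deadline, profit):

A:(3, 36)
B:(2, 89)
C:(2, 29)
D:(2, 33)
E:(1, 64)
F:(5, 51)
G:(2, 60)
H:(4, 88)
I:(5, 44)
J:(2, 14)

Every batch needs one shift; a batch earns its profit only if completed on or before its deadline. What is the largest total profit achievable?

By profit: B(d2,89), H(d4,88), E(d1,64), G(d2,60), F(d5,51), I(d5,44), A(d3,36), D(d2,33), C(d2,29), J(d2,14)
B→slot 2; H→slot 4; E→slot 1; G skipped; F→slot 5; I→slot 3; A skipped; D skipped; C skipped; J skipped.
Profit = 64 + 89 + 44 + 88 + 51 = 336

336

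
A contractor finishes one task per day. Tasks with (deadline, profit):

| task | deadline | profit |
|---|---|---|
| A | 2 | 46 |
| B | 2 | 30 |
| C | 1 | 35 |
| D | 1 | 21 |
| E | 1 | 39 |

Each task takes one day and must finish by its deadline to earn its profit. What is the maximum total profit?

85

Sort by profit descending; place each in the latest free slot ≤ its deadline.
By profit: A(d2,46), E(d1,39), C(d1,35), B(d2,30), D(d1,21)
A→slot 2; E→slot 1; C skipped; B skipped; D skipped.
Profit = 39 + 46 = 85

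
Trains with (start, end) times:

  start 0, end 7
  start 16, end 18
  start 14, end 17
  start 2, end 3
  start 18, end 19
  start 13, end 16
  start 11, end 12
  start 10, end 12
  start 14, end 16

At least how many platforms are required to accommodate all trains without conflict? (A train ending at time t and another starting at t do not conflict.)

3

The answer is the maximum number of intervals overlapping at any instant.
starts: [0, 2, 10, 11, 13, 14, 14, 16, 18]
ends:   [3, 7, 12, 12, 16, 16, 17, 18, 19]
s0→1 s2→2 e3→1 e7→0 s10→1 s11→2 e12→1 e12→0 s13→1 s14→2 s14→3  — peak 3.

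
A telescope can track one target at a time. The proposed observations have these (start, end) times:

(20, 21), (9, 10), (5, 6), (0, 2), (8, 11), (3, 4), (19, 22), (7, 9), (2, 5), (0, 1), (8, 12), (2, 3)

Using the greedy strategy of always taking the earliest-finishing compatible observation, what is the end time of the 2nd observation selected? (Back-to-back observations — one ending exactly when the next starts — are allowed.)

3

Sorted by end: (0,1)  (0,2)  (2,3)  (3,4)  (2,5)  (5,6)  (7,9)  (9,10)  (8,11)  (8,12)  (20,21)  (19,22)
take (0,1); take (2,3); take (3,4); take (5,6); take (7,9); take (9,10); take (20,21); skip (19,22).
Selected: (0,1) (2,3) (3,4) (5,6) (7,9) (9,10) (20,21)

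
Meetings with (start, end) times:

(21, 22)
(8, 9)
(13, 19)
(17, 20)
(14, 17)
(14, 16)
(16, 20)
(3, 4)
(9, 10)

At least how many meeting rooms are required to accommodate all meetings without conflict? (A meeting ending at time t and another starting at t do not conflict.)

3

Events (time:±→running): 3:+→1 4:-→0 8:+→1 9:-→0 9:+→1 10:-→0 13:+→1 14:+→2 14:+→3 … peak 3.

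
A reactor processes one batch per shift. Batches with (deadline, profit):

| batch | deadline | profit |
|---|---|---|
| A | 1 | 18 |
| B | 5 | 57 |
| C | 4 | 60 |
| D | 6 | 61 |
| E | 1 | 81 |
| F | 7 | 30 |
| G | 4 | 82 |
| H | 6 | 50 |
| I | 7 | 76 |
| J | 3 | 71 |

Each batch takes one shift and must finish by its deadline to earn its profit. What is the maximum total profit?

488

Sort by profit descending; place each in the latest free slot ≤ its deadline.
Profit order: G=82 E=81 I=76 J=71 D=61 C=60 B=57 H=50 F=30 A=18
Assign: G→slot 4, E→slot 1, I→slot 7, J→slot 3, D→slot 6, C→slot 2, B→slot 5, H skipped, F skipped, A skipped.
Slots: [1:E] [2:C] [3:J] [4:G] [5:B] [6:D] [7:I]
Profit = 81 + 60 + 71 + 82 + 57 + 61 + 76 = 488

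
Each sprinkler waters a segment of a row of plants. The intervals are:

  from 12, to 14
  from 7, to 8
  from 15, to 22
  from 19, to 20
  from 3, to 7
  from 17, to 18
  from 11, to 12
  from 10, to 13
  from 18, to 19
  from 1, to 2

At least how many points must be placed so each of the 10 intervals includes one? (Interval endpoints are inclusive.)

5

By right end: [1,2]  [3,7]  [7,8]  [11,12]  [10,13]  [12,14]  [17,18]  [18,19]  [19,20]  [15,22]
[1,2] uncovered → point at 2; [3,7] uncovered → point at 7; [11,12] uncovered → point at 12; [17,18] uncovered → point at 18; [19,20] uncovered → point at 20.
Points: 2, 7, 12, 18, 20 (5 total).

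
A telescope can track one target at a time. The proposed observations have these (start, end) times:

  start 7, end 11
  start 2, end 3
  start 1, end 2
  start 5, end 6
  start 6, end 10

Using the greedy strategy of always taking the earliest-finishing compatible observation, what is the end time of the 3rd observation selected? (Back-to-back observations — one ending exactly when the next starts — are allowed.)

Order by finish time; keep every interval that doesn't clash with the previous kept one.
By end time: (1,2), (2,3), (5,6), (6,10), (7,11).
Pick (1,2); next start ≥ 2 → (2,3); next start ≥ 3 → (5,6); next start ≥ 6 → (6,10).
Selected: (1,2) (2,3) (5,6) (6,10)

6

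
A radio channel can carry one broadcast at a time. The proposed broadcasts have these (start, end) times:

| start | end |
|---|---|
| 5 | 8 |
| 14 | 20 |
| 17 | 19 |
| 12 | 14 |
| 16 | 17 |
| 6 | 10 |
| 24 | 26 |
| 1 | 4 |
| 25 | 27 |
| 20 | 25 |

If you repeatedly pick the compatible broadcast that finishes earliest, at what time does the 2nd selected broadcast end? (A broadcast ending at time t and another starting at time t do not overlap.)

8

Greedy by earliest finish: after sorting by end time, pick each interval compatible with the last pick.
By end time: (1,4), (5,8), (6,10), (12,14), (16,17), (17,19), (14,20), (20,25), (24,26), (25,27).
Pick (1,4); next start ≥ 4 → (5,8); next start ≥ 8 → (12,14); next start ≥ 14 → (16,17); next start ≥ 17 → (17,19); next start ≥ 19 → (20,25); next start ≥ 25 → (25,27).
Selected: (1,4) (5,8) (12,14) (16,17) (17,19) (20,25) (25,27)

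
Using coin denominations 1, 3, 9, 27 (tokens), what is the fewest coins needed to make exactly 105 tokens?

Greedy: take as many of the largest coin as possible, then repeat with the remainder.
105 = 3×27 + 2×9 + 2×3
Total coins = 3 + 2 + 2 = 7

7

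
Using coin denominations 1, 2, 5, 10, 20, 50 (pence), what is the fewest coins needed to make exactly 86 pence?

Use the largest denomination that fits, subtract, and repeat.
86 = 1×50 + 1×20 + 1×10 + 1×5 + 1×1
Total coins = 1 + 1 + 1 + 1 + 1 = 5

5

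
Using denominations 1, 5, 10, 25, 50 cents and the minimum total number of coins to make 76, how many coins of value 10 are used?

Greedy: take as many of the largest coin as possible, then repeat with the remainder.
76 − 1×50→26 − 1×25→1 − 1×1→0
Count of 10: 0

0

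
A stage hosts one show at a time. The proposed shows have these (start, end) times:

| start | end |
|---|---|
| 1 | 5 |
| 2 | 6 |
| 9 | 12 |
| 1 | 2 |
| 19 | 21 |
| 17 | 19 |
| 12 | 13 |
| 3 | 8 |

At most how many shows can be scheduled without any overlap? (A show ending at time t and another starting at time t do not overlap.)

6

Sorted by end: (1,2)  (1,5)  (2,6)  (3,8)  (9,12)  (12,13)  (17,19)  (19,21)
take (1,2); skip (1,5); take (2,6); take (9,12); take (12,13); take (17,19); take (19,21).
Selected 6 shows.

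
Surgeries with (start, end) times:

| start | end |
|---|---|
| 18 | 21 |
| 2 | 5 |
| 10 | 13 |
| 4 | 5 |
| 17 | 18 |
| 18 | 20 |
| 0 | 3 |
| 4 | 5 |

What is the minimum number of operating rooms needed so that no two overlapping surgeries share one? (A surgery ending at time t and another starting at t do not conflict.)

3

Events (time:±→running): 0:+→1 2:+→2 3:-→1 4:+→2 4:+→3 … peak 3.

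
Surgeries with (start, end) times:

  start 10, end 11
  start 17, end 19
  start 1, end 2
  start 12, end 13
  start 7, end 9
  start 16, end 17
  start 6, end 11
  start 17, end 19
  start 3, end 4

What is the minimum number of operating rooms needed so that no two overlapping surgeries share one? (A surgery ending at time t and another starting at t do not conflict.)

Events (time:±→running): 1:+→1 2:-→0 3:+→1 4:-→0 6:+→1 7:+→2 … peak 2.

2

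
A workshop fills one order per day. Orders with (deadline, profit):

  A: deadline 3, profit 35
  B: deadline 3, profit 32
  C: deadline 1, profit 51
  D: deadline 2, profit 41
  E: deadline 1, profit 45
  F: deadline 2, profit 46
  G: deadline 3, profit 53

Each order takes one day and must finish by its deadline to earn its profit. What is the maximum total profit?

150

Take jobs in profit order; each goes to the latest open slot no later than its deadline.
Profit order: G=53 C=51 F=46 E=45 D=41 A=35 B=32
Assign: G→slot 3, C→slot 1, F→slot 2, E skipped, D skipped, A skipped, B skipped.
Slots: [1:C] [2:F] [3:G]
Profit = 51 + 46 + 53 = 150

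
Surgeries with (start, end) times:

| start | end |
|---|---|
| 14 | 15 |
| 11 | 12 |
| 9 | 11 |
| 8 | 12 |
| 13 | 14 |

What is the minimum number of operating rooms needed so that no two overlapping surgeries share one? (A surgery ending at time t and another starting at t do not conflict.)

2

Events (time:±→running): 8:+→1 9:+→2 … peak 2.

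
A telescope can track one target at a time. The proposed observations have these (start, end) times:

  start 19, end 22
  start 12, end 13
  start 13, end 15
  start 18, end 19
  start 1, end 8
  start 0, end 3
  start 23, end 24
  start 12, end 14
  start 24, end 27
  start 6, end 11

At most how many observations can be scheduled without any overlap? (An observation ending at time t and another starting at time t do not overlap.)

8

Greedy by earliest finish: after sorting by end time, pick each interval compatible with the last pick.
Sorted by end: (0,3)  (1,8)  (6,11)  (12,13)  (12,14)  (13,15)  (18,19)  (19,22)  (23,24)  (24,27)
take (0,3); skip (1,8); take (6,11); take (12,13); skip (12,14); take (13,15); take (18,19); take (19,22); take (23,24); take (24,27).
Selected 8 observations.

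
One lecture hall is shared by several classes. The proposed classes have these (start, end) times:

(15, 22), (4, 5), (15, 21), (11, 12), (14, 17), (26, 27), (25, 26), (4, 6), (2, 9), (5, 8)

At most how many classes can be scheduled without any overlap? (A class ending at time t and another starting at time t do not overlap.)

Sorted by end: (4,5)  (4,6)  (5,8)  (2,9)  (11,12)  (14,17)  (15,21)  (15,22)  (25,26)  (26,27)
take (4,5); take (5,8); skip (2,9); take (11,12); take (14,17); take (25,26); take (26,27).
Selected 6 classes.

6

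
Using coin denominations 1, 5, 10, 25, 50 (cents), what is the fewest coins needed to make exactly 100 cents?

100 = 2×50
Total coins = 2 = 2

2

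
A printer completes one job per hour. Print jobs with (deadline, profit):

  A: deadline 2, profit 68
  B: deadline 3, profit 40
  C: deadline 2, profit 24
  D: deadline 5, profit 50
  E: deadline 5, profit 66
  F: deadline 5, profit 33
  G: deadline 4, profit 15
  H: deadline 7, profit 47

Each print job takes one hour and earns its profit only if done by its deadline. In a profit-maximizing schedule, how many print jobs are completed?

6

Profit order: A=68 E=66 D=50 H=47 B=40 F=33 C=24 G=15
Assign: A→slot 2, E→slot 5, D→slot 4, H→slot 7, B→slot 3, F→slot 1, C skipped, G skipped.
Slots: [1:F] [2:A] [3:B] [4:D] [5:E] [7:H]
6 of 8 scheduled.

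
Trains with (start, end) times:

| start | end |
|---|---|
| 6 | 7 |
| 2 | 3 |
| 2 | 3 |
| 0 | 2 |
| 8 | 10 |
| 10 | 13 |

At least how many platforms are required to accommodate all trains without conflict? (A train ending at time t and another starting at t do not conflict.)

starts: [0, 2, 2, 6, 8, 10]
ends:   [2, 3, 3, 7, 10, 13]
s0→1 e2→0 s2→1 s2→2  — peak 2.

2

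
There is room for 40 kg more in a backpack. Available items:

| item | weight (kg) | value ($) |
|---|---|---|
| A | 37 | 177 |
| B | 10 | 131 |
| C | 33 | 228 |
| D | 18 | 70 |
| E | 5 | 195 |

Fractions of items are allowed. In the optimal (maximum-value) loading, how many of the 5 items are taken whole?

Order: E (195/5=39.00) > B (131/10=13.10) > C (228/33=6.91) > A (177/37=4.78) > D (70/18=3.89)
Fill: take E (5 @ 195) → take B (10 @ 131) → take 25/33 of C → 172.73; 40/40 used.
2 item(s) taken whole; one partial (take 25/33 of C).

2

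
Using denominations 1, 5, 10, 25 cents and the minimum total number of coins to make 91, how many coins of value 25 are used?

3

91 − 3×25→16 − 1×10→6 − 1×5→1 − 1×1→0
Count of 25: 3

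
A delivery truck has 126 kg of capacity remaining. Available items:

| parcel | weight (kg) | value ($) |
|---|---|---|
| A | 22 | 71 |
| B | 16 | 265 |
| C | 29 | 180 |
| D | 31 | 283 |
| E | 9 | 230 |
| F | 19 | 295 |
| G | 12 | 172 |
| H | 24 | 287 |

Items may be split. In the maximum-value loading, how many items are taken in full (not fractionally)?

6

Greedy by value/weight ratio, highest first.
Ratios (sorted): E 25.56, B 16.56, F 15.53, G 14.33, H 11.96, D 9.13, C 6.21, A 3.23
take E (9 @ 230); take B (16 @ 265); take F (19 @ 295); take G (12 @ 172); take H (24 @ 287); take D (31 @ 283); take 15/29 of C → 93.10. Capacity used 126/126.
6 item(s) taken whole; one partial (take 15/29 of C).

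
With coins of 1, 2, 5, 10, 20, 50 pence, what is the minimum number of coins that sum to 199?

8

199 = 3×50 + 2×20 + 1×5 + 2×2
Total coins = 3 + 2 + 1 + 2 = 8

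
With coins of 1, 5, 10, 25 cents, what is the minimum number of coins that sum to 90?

Use the largest denomination that fits, subtract, and repeat.
90 = 3×25 + 1×10 + 1×5
Total coins = 3 + 1 + 1 = 5

5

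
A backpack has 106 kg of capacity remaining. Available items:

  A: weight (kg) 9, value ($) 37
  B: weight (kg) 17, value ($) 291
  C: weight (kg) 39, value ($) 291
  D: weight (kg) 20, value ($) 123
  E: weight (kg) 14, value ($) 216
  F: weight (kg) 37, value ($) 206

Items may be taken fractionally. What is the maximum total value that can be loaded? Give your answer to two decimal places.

1010.08

Sort by value per unit weight and fill in that order.
Ratios (sorted): B 17.12, E 15.43, C 7.46, D 6.15, F 5.57, A 4.11
take B (17 @ 291); take E (14 @ 216); take C (39 @ 291); take D (20 @ 123); take 16/37 of F → 89.08. Capacity used 106/106.
Total value = 1010.08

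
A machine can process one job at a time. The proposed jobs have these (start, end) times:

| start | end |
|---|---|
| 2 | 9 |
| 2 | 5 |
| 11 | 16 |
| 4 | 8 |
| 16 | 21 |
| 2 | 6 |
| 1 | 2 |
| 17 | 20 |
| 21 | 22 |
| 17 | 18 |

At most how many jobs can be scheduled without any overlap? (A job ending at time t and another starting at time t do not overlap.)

Greedy by earliest finish: after sorting by end time, pick each interval compatible with the last pick.
Sorted by end: (1,2)  (2,5)  (2,6)  (4,8)  (2,9)  (11,16)  (17,18)  (17,20)  (16,21)  (21,22)
take (1,2); take (2,5); skip (2,6); skip (4,8); take (11,16); take (17,18); skip (17,20); skip (16,21); take (21,22).
Selected 5 jobs.

5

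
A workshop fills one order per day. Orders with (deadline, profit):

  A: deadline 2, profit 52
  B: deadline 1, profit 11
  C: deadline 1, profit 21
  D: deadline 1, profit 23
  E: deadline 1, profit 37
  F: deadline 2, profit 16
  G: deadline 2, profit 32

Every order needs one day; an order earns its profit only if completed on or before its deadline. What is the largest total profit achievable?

89

Take jobs in profit order; each goes to the latest open slot no later than its deadline.
By profit: A(d2,52), E(d1,37), G(d2,32), D(d1,23), C(d1,21), F(d2,16), B(d1,11)
A→slot 2; E→slot 1; G skipped; D skipped; C skipped; F skipped; B skipped.
Profit = 37 + 52 = 89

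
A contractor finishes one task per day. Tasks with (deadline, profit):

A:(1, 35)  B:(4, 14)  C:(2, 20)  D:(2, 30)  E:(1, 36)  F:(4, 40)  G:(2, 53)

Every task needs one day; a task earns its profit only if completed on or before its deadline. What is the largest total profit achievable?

143

Take jobs in profit order; each goes to the latest open slot no later than its deadline.
Profit order: G=53 F=40 E=36 A=35 D=30 C=20 B=14
Assign: G→slot 2, F→slot 4, E→slot 1, A skipped, D skipped, C skipped, B→slot 3.
Slots: [1:E] [2:G] [3:B] [4:F]
Profit = 36 + 53 + 14 + 40 = 143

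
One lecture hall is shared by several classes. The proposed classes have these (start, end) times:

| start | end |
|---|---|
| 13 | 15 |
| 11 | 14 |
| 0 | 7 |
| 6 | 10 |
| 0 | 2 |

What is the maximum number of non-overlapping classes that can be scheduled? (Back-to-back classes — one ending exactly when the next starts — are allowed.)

3

Sort by end time and greedily take each interval whose start is ≥ the last chosen end.
By end time: (0,2), (0,7), (6,10), (11,14), (13,15).
Pick (0,2); next start ≥ 2 → (6,10); next start ≥ 10 → (11,14).
Selected 3 classes.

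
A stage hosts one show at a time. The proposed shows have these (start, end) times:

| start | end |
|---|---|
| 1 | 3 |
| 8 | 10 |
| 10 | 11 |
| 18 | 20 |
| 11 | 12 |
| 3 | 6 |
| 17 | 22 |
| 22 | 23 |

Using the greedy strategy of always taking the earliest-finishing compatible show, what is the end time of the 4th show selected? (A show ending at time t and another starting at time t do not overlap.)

Greedy by earliest finish: after sorting by end time, pick each interval compatible with the last pick.
Sorted by end: (1,3)  (3,6)  (8,10)  (10,11)  (11,12)  (18,20)  (17,22)  (22,23)
take (1,3); take (3,6); take (8,10); take (10,11); take (11,12); take (18,20); skip (17,22); take (22,23).
Selected: (1,3) (3,6) (8,10) (10,11) (11,12) (18,20) (22,23)

11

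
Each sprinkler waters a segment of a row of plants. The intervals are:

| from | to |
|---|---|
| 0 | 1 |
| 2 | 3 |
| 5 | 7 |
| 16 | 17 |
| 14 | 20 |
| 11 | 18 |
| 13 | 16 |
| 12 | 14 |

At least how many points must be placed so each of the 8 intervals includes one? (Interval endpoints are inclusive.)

Process intervals by earliest right end; each time one isn't hit yet, stab at its right endpoint.
By right end: [0,1]  [2,3]  [5,7]  [12,14]  [13,16]  [16,17]  [11,18]  [14,20]
[0,1] uncovered → point at 1; [2,3] uncovered → point at 3; [5,7] uncovered → point at 7; [12,14] uncovered → point at 14; [16,17] uncovered → point at 17.
Points: 1, 3, 7, 14, 17 (5 total).

5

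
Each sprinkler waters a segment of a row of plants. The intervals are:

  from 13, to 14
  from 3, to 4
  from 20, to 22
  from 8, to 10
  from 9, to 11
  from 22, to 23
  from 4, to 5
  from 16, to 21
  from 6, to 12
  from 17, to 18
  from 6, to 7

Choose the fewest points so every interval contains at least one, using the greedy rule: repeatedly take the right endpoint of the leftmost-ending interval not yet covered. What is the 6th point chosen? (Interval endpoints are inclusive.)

22

Process intervals by earliest right end; each time one isn't hit yet, stab at its right endpoint.
Sorted: [3,4] [4,5] [6,7] [8,10] [9,11] [6,12] [13,14] [17,18] [16,21] [20,22] [22,23]
{[3,4],[4,5]} hit by 4; {[6,7]} hit by 7; {[8,10],[9,11],[6,12]} hit by 10; {[13,14]} hit by 14; {[17,18],[16,21]} hit by 18; {[20,22],[22,23]} hit by 22.
Points: 4, 7, 10, 14, 18, 22 (6 total).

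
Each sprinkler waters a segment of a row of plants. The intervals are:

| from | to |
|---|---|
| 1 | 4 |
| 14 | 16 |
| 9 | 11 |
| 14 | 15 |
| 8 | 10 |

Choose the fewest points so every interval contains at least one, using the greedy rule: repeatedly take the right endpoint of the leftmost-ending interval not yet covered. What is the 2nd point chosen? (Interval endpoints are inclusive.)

10

Process intervals by earliest right end; each time one isn't hit yet, stab at its right endpoint.
Sorted: [1,4] [8,10] [9,11] [14,15] [14,16]
{[1,4]} hit by 4; {[8,10],[9,11]} hit by 10; {[14,15],[14,16]} hit by 15.
Points: 4, 10, 15 (3 total).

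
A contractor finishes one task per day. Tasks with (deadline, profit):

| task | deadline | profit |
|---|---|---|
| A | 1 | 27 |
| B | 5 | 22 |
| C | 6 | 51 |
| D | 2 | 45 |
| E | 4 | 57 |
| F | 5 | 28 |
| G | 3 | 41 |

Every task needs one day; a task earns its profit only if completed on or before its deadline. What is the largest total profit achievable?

By profit: E(d4,57), C(d6,51), D(d2,45), G(d3,41), F(d5,28), A(d1,27), B(d5,22)
E→slot 4; C→slot 6; D→slot 2; G→slot 3; F→slot 5; A→slot 1; B skipped.
Profit = 27 + 45 + 41 + 57 + 28 + 51 = 249

249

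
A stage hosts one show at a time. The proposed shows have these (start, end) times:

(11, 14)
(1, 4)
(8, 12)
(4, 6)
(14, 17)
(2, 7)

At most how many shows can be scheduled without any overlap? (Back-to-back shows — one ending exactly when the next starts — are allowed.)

By end time: (1,4), (4,6), (2,7), (8,12), (11,14), (14,17).
Pick (1,4); next start ≥ 4 → (4,6); next start ≥ 6 → (8,12); next start ≥ 12 → (14,17).
Selected 4 shows.

4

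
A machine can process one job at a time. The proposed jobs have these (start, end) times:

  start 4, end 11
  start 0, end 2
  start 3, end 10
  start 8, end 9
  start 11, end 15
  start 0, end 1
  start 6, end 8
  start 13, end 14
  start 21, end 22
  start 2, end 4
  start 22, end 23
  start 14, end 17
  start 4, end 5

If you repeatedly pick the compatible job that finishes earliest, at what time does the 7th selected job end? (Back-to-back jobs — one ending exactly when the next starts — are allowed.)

17

Sort by end time and greedily take each interval whose start is ≥ the last chosen end.
Sorted by end: (0,1)  (0,2)  (2,4)  (4,5)  (6,8)  (8,9)  (3,10)  (4,11)  (13,14)  (11,15)  (14,17)  (21,22)  (22,23)
take (0,1); take (2,4); take (4,5); take (6,8); take (8,9); take (13,14); skip (11,15); take (14,17); take (21,22); take (22,23).
Selected: (0,1) (2,4) (4,5) (6,8) (8,9) (13,14) (14,17) (21,22) (22,23)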